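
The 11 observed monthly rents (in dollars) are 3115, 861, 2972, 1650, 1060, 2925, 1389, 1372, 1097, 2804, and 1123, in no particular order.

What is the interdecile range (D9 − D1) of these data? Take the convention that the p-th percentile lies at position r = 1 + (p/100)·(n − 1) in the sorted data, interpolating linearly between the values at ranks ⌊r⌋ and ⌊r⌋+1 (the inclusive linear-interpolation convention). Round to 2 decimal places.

Sorted: 861, 1060, 1097, 1123, 1372, 1389, 1650, 2804, 2925, 2972, 3115.
n = 11.
P10: r = 2 (integer) → 1060.
P90: r = 10 (integer) → 2972.
Difference: 2972 − 1060 = 1912.

1912.00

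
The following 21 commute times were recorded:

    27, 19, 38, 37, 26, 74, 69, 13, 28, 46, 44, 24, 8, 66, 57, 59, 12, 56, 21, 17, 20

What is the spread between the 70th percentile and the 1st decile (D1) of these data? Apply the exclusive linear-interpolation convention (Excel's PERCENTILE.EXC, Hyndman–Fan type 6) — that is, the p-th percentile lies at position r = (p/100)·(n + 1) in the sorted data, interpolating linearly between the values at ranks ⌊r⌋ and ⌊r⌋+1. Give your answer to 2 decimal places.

Sorted: 8, 12, 13, 17, 19, 20, 21, 24, 26, 27, 28, 37, 38, 44, 46, 56, 57, 59, 66, 69, 74.
n = 21.
P10: r = 2.2; ranks 2–3 are 12, 13; interpolating gives 12.2.
P70: r = 15.4; ranks 15–16 are 46, 56; interpolating gives 50.
Difference: 50 − 12.2 = 37.8.

37.80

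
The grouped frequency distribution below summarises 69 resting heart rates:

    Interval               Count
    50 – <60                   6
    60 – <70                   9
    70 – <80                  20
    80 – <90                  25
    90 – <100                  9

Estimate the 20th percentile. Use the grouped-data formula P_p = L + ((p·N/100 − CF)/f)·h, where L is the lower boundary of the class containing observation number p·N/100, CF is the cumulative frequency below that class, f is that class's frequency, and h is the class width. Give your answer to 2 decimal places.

N = 69; target position k = 20/100 · 69 = 13.8.
Cumulative frequencies: 6, 15, 35, 60, 69.
Observation 13.8 falls in the class 60 – <70.
L = 60, CF = 6, f = 9, h = 10.
P20 = 60 + ((13.8 − 6)/9)·10 = 60 + 8.66667 = 68.6667.

68.67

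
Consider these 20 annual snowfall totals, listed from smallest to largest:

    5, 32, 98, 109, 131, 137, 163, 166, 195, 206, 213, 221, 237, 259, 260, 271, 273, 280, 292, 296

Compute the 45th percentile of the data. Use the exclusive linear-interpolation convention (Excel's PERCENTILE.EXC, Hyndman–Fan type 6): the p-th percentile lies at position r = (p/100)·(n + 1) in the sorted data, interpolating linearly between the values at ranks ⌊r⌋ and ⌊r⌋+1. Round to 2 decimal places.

199.95

n = 20.
r = (45/100)·(20 + 1) = 9.45.
Rank 9 is 195 and rank 10 is 206.
Interpolate: 195 + 0.45·(206 − 195) = 195 + 0.45·11 = 199.95.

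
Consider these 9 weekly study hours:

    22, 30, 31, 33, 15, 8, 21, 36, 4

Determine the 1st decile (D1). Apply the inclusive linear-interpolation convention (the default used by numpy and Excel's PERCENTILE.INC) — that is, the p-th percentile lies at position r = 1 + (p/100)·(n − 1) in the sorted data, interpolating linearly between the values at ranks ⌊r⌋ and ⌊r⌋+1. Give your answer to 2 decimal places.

7.20

Sorted: 4, 8, 15, 21, 22, 30, 31, 33, 36.
n = 9.
r = 1 + (10/100)·(9 − 1) = 1 + 0.8 = 1.8.
Rank 1 is 4 and rank 2 is 8.
Interpolate: 4 + 0.8·(8 − 4) = 4 + 0.8·4 = 7.2.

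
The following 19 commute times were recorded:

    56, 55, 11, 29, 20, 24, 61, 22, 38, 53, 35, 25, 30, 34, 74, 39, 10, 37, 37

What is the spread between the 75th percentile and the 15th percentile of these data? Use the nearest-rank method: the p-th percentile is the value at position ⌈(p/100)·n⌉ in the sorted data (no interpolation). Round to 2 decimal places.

Sorted: 10, 11, 20, 22, 24, 25, 29, 30, 34, 35, 37, 37, 38, 39, 53, 55, 56, 61, 74.
n = 19.
P15: rank ⌈15/100·19⌉ = 3 → 20.
P75: rank ⌈75/100·19⌉ = 15 → 53.
Difference: 53 − 20 = 33.

33.00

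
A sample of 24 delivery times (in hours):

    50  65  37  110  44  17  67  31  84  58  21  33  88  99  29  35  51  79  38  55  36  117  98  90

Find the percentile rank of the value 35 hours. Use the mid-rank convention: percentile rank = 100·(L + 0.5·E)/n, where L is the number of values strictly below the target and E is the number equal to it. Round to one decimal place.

Sorted: 17, 21, 29, 31, 33, 35, 36, 37, 38, 44, 50, 51, 55, 58, 65, 67, 79, 84, 88, 90, 98, 99, 110, 117.
Count below 35: L = 5; count equal: E = 1; n = 24.
Percentile rank = 100·(5 + 0.5·1)/24 = 100·5.5/24 = 22.92.

22.9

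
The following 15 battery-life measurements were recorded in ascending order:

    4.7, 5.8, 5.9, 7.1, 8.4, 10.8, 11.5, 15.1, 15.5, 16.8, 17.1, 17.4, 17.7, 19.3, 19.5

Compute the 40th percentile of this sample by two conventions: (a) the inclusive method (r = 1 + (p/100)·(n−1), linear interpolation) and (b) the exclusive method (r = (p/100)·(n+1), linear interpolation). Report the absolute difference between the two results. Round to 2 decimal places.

n = 15.
(a) r = 6.6; between ranks 6 (10.8) and 7 (11.5): 11.22.
(b) r = 6.4; between ranks 6 (10.8) and 7 (11.5): 11.08.
|11.22 − 11.08| = 0.14.

0.14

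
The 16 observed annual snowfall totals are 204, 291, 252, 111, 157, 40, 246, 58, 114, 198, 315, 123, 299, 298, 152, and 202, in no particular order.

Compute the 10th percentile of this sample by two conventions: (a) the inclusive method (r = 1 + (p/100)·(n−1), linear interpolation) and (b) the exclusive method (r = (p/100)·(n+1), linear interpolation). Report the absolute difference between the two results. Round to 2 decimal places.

31.90

Sorted: 40, 58, 111, 114, 123, 152, 157, 198, 202, 204, 246, 252, 291, 298, 299, 315.
n = 16.
(a) r = 2.5; between ranks 2 (58) and 3 (111): 84.5.
(b) r = 1.7; between ranks 1 (40) and 2 (58): 52.6.
|84.5 − 52.6| = 31.9.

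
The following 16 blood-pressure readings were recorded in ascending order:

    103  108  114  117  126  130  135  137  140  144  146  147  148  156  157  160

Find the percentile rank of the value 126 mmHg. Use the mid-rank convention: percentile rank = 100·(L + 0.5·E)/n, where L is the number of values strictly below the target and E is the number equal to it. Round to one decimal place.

28.1

Count below 126: L = 4; count equal: E = 1; n = 16.
Percentile rank = 100·(4 + 0.5·1)/16 = 100·4.5/16 = 28.12.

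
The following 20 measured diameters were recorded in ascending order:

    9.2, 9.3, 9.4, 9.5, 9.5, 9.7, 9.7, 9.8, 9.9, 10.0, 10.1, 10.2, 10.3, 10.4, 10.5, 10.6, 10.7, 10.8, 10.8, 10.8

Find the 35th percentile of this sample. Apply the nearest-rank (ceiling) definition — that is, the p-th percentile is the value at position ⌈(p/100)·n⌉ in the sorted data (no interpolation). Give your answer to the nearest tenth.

9.7

n = 20.
Position = ⌈35/100 · 20⌉ = ⌈7⌉ = 7.
The value at rank 7 is 9.7.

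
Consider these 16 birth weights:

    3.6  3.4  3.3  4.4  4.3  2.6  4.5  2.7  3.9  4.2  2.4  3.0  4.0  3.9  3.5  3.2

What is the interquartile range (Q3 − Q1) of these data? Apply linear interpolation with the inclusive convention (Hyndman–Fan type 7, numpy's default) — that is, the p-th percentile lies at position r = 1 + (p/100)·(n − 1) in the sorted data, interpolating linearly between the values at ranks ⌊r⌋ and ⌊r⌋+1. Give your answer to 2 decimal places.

0.90

Sorted: 2.4, 2.6, 2.7, 3.0, 3.2, 3.3, 3.4, 3.5, 3.6, 3.9, 3.9, 4.0, 4.2, 4.3, 4.4, 4.5.
n = 16.
P25: r = 4.75; ranks 4–5 are 3.0, 3.2; interpolating gives 3.15.
P75: r = 12.25; ranks 12–13 are 4.0, 4.2; interpolating gives 4.05.
Difference: 4.05 − 3.15 = 0.9.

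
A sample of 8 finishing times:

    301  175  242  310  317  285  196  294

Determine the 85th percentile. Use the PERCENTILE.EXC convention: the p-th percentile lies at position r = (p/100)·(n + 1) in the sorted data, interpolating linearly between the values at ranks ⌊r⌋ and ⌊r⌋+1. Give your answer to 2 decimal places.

Sorted: 175, 196, 242, 285, 294, 301, 310, 317.
n = 8.
r = (85/100)·(8 + 1) = 7.65.
Rank 7 is 310 and rank 8 is 317.
Interpolate: 310 + 0.65·(317 − 310) = 310 + 0.65·7 = 314.55.

314.55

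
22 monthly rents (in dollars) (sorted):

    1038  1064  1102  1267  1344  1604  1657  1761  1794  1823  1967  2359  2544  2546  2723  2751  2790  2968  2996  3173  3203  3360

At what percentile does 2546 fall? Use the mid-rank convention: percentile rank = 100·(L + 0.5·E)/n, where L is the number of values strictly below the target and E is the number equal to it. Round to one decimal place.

61.4

Count below 2546: L = 13; count equal: E = 1; n = 22.
Percentile rank = 100·(13 + 0.5·1)/22 = 100·13.5/22 = 61.36.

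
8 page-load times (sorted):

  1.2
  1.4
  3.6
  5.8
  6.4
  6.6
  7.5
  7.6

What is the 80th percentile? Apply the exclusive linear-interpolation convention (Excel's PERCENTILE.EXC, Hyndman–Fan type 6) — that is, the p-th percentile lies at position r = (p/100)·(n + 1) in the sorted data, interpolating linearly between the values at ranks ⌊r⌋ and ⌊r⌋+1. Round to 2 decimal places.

n = 8.
r = (80/100)·(8 + 1) = 7.2.
Rank 7 is 7.5 and rank 8 is 7.6.
Interpolate: 7.5 + 0.2·(7.6 − 7.5) = 7.5 + 0.2·0.1 = 7.52.

7.52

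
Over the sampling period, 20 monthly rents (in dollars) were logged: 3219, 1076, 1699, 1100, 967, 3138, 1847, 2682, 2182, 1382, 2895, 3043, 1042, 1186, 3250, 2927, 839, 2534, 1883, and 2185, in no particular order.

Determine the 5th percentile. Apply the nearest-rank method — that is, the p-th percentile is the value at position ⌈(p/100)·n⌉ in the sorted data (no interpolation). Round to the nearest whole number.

Sorted: 839, 967, 1042, 1076, 1100, 1186, 1382, 1699, 1847, 1883, 2182, 2185, 2534, 2682, 2895, 2927, 3043, 3138, 3219, 3250.
n = 20.
Position = ⌈5/100 · 20⌉ = ⌈1⌉ = 1.
The value at rank 1 is 839.

839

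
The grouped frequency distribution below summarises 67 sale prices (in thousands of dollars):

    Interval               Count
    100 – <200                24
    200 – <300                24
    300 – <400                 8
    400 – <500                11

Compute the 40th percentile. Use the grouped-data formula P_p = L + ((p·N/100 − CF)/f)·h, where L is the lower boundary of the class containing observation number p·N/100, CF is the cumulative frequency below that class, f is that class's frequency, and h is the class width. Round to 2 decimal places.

N = 67; target position k = 40/100 · 67 = 26.8.
Cumulative frequencies: 24, 48, 56, 67.
Observation 26.8 falls in the class 200 – <300.
L = 200, CF = 24, f = 24, h = 100.
P40 = 200 + ((26.8 − 24)/24)·100 = 200 + 11.6667 = 211.667.

211.67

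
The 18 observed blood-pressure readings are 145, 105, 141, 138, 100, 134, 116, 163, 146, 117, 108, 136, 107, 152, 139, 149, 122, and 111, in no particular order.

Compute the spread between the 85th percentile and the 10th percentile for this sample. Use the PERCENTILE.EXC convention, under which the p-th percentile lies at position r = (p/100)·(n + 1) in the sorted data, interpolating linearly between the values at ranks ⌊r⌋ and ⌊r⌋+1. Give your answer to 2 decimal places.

44.95

Sorted: 100, 105, 107, 108, 111, 116, 117, 122, 134, 136, 138, 139, 141, 145, 146, 149, 152, 163.
n = 18.
P10: r = 1.9; ranks 1–2 are 100, 105; interpolating gives 104.5.
P85: r = 16.15; ranks 16–17 are 149, 152; interpolating gives 149.45.
Difference: 149.45 − 104.5 = 44.95.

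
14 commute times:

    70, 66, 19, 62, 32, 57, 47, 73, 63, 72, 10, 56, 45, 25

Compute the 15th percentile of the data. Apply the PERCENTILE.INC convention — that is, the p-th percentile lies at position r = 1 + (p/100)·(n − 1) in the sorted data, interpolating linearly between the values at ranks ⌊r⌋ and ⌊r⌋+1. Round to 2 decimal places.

Sorted: 10, 19, 25, 32, 45, 47, 56, 57, 62, 63, 66, 70, 72, 73.
n = 14.
r = 1 + (15/100)·(14 − 1) = 1 + 1.95 = 2.95.
Rank 2 is 19 and rank 3 is 25.
Interpolate: 19 + 0.95·(25 − 19) = 19 + 0.95·6 = 24.7.

24.70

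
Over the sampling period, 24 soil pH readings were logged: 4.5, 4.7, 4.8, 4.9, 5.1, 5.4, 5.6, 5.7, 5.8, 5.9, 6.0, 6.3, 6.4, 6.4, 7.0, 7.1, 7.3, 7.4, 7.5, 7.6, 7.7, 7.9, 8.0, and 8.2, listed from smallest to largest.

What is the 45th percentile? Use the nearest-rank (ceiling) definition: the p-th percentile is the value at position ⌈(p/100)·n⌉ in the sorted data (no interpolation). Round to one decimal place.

6.0

n = 24.
Position = ⌈45/100 · 24⌉ = ⌈10.8⌉ = 11.
The value at rank 11 is 6.0.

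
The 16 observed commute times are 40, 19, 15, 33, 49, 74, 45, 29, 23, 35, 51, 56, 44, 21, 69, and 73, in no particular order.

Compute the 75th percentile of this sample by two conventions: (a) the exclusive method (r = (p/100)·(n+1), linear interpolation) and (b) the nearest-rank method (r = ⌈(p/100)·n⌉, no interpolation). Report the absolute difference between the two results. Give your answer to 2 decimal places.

3.75

Sorted: 15, 19, 21, 23, 29, 33, 35, 40, 44, 45, 49, 51, 56, 69, 73, 74.
n = 16.
(a) r = 12.75; between ranks 12 (51) and 13 (56): 54.75.
(b) the nearest-rank method: rank 12 → 51.
|54.75 − 51| = 3.75.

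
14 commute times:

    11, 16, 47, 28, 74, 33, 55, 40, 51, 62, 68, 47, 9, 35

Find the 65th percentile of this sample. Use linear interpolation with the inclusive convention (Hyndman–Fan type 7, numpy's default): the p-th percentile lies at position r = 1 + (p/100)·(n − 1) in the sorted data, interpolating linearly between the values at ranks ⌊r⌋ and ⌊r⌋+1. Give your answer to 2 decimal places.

48.80

Sorted: 9, 11, 16, 28, 33, 35, 40, 47, 47, 51, 55, 62, 68, 74.
n = 14.
r = 1 + (65/100)·(14 − 1) = 1 + 8.45 = 9.45.
Rank 9 is 47 and rank 10 is 51.
Interpolate: 47 + 0.45·(51 − 47) = 47 + 0.45·4 = 48.8.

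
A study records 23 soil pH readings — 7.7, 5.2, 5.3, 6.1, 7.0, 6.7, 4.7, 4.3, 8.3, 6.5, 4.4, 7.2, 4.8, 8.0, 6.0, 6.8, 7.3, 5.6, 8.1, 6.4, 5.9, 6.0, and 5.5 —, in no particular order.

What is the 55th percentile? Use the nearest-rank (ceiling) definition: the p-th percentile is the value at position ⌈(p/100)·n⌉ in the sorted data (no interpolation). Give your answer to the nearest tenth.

Sorted: 4.3, 4.4, 4.7, 4.8, 5.2, 5.3, 5.5, 5.6, 5.9, 6.0, 6.0, 6.1, 6.4, 6.5, 6.7, 6.8, 7.0, 7.2, 7.3, 7.7, 8.0, 8.1, 8.3.
n = 23.
Position = ⌈55/100 · 23⌉ = ⌈12.65⌉ = 13.
The value at rank 13 is 6.4.

6.4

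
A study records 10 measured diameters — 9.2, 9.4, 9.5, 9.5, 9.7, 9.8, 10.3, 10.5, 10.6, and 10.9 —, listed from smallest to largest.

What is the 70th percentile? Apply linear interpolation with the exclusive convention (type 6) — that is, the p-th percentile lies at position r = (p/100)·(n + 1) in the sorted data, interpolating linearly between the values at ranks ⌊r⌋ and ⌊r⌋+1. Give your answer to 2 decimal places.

n = 10.
r = (70/100)·(10 + 1) = 7.7.
Rank 7 is 10.3 and rank 8 is 10.5.
Interpolate: 10.3 + 0.7·(10.5 − 10.3) = 10.3 + 0.7·0.2 = 10.44.

10.44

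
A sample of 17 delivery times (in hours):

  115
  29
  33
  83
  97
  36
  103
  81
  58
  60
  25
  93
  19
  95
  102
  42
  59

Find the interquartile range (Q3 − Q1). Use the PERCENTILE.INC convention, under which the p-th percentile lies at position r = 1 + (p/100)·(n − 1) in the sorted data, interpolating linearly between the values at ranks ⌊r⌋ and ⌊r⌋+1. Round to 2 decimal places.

59.00

Sorted: 19, 25, 29, 33, 36, 42, 58, 59, 60, 81, 83, 93, 95, 97, 102, 103, 115.
n = 17.
P25: r = 5 (integer) → 36.
P75: r = 13 (integer) → 95.
Difference: 95 − 36 = 59.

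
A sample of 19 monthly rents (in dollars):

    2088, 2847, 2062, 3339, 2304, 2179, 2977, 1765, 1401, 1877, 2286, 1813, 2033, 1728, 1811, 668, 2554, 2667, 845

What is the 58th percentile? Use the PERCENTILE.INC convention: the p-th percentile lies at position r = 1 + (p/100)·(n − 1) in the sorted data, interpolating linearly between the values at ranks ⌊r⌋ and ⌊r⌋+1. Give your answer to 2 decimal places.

Sorted: 668, 845, 1401, 1728, 1765, 1811, 1813, 1877, 2033, 2062, 2088, 2179, 2286, 2304, 2554, 2667, 2847, 2977, 3339.
n = 19.
r = 1 + (58/100)·(19 − 1) = 1 + 10.44 = 11.44.
Rank 11 is 2088 and rank 12 is 2179.
Interpolate: 2088 + 0.44·(2179 − 2088) = 2088 + 0.44·91 = 2128.04.

2128.04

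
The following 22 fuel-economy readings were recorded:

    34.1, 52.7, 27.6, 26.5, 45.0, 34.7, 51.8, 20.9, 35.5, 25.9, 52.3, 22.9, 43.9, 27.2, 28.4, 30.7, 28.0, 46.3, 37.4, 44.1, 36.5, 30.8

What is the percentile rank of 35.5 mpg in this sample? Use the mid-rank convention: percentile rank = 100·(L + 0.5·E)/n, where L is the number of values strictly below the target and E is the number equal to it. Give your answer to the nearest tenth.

56.8

Sorted: 20.9, 22.9, 25.9, 26.5, 27.2, 27.6, 28.0, 28.4, 30.7, 30.8, 34.1, 34.7, 35.5, 36.5, 37.4, 43.9, 44.1, 45.0, 46.3, 51.8, 52.3, 52.7.
Count below 35.5: L = 12; count equal: E = 1; n = 22.
Percentile rank = 100·(12 + 0.5·1)/22 = 100·12.5/22 = 56.82.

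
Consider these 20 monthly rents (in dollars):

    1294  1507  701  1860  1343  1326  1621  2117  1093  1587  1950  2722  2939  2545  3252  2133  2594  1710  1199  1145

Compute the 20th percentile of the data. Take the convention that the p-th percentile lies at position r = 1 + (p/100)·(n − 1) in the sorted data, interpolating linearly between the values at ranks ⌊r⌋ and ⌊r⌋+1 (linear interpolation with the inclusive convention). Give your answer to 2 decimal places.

1275.00

Sorted: 701, 1093, 1145, 1199, 1294, 1326, 1343, 1507, 1587, 1621, 1710, 1860, 1950, 2117, 2133, 2545, 2594, 2722, 2939, 3252.
n = 20.
r = 1 + (20/100)·(20 − 1) = 1 + 3.8 = 4.8.
Rank 4 is 1199 and rank 5 is 1294.
Interpolate: 1199 + 0.8·(1294 − 1199) = 1199 + 0.8·95 = 1275.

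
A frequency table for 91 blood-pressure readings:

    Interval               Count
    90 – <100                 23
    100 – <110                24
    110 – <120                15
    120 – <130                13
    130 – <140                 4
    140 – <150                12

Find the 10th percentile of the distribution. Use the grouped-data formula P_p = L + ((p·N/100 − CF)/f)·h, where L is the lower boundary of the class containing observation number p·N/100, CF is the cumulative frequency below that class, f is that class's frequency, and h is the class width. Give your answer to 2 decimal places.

93.96

N = 91; target position k = 10/100 · 91 = 9.1.
Cumulative frequencies: 23, 47, 62, 75, 79, 91.
Observation 9.1 falls in the class 90 – <100.
L = 90, CF = 0, f = 23, h = 10.
P10 = 90 + ((9.1 − 0)/23)·10 = 90 + 3.95652 = 93.9565.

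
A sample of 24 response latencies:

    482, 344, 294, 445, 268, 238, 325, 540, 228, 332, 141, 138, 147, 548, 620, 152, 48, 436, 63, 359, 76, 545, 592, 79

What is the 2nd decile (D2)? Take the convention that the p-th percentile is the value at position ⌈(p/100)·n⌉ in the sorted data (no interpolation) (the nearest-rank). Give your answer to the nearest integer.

Sorted: 48, 63, 76, 79, 138, 141, 147, 152, 228, 238, 268, 294, 325, 332, 344, 359, 436, 445, 482, 540, 545, 548, 592, 620.
n = 24.
Position = ⌈20/100 · 24⌉ = ⌈4.8⌉ = 5.
The value at rank 5 is 138.

138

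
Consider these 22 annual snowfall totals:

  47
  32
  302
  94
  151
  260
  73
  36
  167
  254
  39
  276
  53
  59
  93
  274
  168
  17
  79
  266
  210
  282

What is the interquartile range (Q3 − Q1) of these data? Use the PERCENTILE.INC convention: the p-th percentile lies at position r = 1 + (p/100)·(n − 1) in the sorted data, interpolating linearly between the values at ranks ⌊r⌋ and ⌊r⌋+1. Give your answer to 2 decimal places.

204.00

Sorted: 17, 32, 36, 39, 47, 53, 59, 73, 79, 93, 94, 151, 167, 168, 210, 254, 260, 266, 274, 276, 282, 302.
n = 22.
P25: r = 6.25; ranks 6–7 are 53, 59; interpolating gives 54.5.
P75: r = 16.75; ranks 16–17 are 254, 260; interpolating gives 258.5.
Difference: 258.5 − 54.5 = 204.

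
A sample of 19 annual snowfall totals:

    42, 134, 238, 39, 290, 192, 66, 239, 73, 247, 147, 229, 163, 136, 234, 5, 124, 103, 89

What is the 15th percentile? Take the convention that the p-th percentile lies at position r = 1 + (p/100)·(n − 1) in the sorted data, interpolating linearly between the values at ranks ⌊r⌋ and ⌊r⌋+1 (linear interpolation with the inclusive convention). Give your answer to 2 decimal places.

58.80

Sorted: 5, 39, 42, 66, 73, 89, 103, 124, 134, 136, 147, 163, 192, 229, 234, 238, 239, 247, 290.
n = 19.
r = 1 + (15/100)·(19 − 1) = 1 + 2.7 = 3.7.
Rank 3 is 42 and rank 4 is 66.
Interpolate: 42 + 0.7·(66 − 42) = 42 + 0.7·24 = 58.8.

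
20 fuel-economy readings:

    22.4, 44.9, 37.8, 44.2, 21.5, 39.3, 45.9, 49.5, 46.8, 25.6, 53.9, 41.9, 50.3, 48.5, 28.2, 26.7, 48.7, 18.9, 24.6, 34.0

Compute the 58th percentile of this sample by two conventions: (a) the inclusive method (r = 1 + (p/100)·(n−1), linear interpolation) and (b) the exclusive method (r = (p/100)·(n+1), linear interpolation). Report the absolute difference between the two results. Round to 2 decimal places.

0.11

Sorted: 18.9, 21.5, 22.4, 24.6, 25.6, 26.7, 28.2, 34.0, 37.8, 39.3, 41.9, 44.2, 44.9, 45.9, 46.8, 48.5, 48.7, 49.5, 50.3, 53.9.
n = 20.
(a) r = 12.02; between ranks 12 (44.2) and 13 (44.9): 44.214.
(b) r = 12.18; between ranks 12 (44.2) and 13 (44.9): 44.326.
|44.214 − 44.326| = 0.112.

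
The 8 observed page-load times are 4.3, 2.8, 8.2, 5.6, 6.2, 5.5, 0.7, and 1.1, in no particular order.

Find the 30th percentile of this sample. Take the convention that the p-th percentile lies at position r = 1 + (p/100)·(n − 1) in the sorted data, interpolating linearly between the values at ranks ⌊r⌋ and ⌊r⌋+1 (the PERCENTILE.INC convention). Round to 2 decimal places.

2.95

Sorted: 0.7, 1.1, 2.8, 4.3, 5.5, 5.6, 6.2, 8.2.
n = 8.
r = 1 + (30/100)·(8 − 1) = 1 + 2.1 = 3.1.
Rank 3 is 2.8 and rank 4 is 4.3.
Interpolate: 2.8 + 0.1·(4.3 − 2.8) = 2.8 + 0.1·1.5 = 2.95.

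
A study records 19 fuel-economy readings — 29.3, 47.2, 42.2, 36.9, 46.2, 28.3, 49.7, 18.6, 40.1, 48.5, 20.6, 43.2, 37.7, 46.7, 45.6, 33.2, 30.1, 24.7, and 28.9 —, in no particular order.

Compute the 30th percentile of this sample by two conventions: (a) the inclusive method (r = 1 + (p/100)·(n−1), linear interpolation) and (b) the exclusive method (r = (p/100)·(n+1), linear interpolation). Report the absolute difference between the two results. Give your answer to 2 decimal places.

Sorted: 18.6, 20.6, 24.7, 28.3, 28.9, 29.3, 30.1, 33.2, 36.9, 37.7, 40.1, 42.2, 43.2, 45.6, 46.2, 46.7, 47.2, 48.5, 49.7.
n = 19.
(a) r = 6.4; between ranks 6 (29.3) and 7 (30.1): 29.62.
(b) r = 6 → value at rank 6 = 29.3.
|29.62 − 29.3| = 0.32.

0.32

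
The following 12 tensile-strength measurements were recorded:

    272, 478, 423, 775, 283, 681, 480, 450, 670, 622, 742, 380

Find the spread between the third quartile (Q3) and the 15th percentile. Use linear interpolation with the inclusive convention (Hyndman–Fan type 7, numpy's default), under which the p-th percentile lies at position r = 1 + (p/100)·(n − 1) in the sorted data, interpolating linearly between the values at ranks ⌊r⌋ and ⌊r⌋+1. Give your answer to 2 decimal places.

326.70

Sorted: 272, 283, 380, 423, 450, 478, 480, 622, 670, 681, 742, 775.
n = 12.
P15: r = 2.65; ranks 2–3 are 283, 380; interpolating gives 346.05.
P75: r = 9.25; ranks 9–10 are 670, 681; interpolating gives 672.75.
Difference: 672.75 − 346.05 = 326.7.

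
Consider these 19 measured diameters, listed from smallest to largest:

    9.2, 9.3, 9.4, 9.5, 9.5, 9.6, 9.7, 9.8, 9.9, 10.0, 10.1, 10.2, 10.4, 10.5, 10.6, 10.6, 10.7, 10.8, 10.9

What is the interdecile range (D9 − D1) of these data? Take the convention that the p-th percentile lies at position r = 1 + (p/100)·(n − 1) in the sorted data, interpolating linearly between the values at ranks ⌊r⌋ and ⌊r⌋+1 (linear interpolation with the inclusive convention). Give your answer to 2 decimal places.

n = 19.
P10: r = 2.8; ranks 2–3 are 9.3, 9.4; interpolating gives 9.38.
P90: r = 17.2; ranks 17–18 are 10.7, 10.8; interpolating gives 10.72.
Difference: 10.72 − 9.38 = 1.34.

1.34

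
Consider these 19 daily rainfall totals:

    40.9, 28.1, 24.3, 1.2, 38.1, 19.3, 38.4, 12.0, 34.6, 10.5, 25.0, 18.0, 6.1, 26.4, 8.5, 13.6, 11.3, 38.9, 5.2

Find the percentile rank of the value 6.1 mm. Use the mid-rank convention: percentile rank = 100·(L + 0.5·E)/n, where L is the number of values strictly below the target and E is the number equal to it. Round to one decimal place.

13.2

Sorted: 1.2, 5.2, 6.1, 8.5, 10.5, 11.3, 12.0, 13.6, 18.0, 19.3, 24.3, 25.0, 26.4, 28.1, 34.6, 38.1, 38.4, 38.9, 40.9.
Count below 6.1: L = 2; count equal: E = 1; n = 19.
Percentile rank = 100·(2 + 0.5·1)/19 = 100·2.5/19 = 13.16.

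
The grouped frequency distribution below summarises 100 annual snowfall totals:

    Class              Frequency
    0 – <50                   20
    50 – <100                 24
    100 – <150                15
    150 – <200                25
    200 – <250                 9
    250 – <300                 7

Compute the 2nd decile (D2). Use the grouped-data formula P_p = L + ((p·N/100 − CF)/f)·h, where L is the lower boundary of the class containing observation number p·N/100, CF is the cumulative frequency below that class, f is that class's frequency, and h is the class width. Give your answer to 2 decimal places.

50.00

N = 100; target position k = 20/100 · 100 = 20.
Cumulative frequencies: 20, 44, 59, 84, 93, 100.
Observation 20 falls in the class 0 – <50.
L = 0, CF = 0, f = 20, h = 50.
P20 = 0 + ((20 − 0)/20)·50 = 0 + 50 = 50.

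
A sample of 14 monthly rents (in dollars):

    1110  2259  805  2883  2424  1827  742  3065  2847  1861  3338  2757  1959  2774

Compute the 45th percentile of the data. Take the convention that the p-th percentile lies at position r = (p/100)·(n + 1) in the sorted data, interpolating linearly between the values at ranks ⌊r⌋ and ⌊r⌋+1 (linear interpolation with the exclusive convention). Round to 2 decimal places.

Sorted: 742, 805, 1110, 1827, 1861, 1959, 2259, 2424, 2757, 2774, 2847, 2883, 3065, 3338.
n = 14.
r = (45/100)·(14 + 1) = 6.75.
Rank 6 is 1959 and rank 7 is 2259.
Interpolate: 1959 + 0.75·(2259 − 1959) = 1959 + 0.75·300 = 2184.

2184.00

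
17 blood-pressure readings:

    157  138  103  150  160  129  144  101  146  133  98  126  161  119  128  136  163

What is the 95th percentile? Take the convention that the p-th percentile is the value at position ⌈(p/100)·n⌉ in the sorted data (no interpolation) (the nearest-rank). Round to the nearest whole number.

Sorted: 98, 101, 103, 119, 126, 128, 129, 133, 136, 138, 144, 146, 150, 157, 160, 161, 163.
n = 17.
Position = ⌈95/100 · 17⌉ = ⌈16.15⌉ = 17.
The value at rank 17 is 163.

163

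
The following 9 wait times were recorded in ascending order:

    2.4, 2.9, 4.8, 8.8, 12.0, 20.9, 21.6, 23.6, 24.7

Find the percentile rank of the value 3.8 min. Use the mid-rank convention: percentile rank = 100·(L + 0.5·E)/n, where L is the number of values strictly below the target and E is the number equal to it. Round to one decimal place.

22.2

Count below 3.8: L = 2; count equal: E = 0; n = 9.
Percentile rank = 100·(2 + 0.5·0)/9 = 100·2/9 = 22.22.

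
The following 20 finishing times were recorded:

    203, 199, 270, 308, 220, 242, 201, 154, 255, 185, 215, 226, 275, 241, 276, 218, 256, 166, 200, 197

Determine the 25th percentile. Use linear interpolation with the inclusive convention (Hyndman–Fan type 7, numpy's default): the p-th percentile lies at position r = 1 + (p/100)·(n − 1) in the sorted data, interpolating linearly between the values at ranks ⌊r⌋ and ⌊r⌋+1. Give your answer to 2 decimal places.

199.75

Sorted: 154, 166, 185, 197, 199, 200, 201, 203, 215, 218, 220, 226, 241, 242, 255, 256, 270, 275, 276, 308.
n = 20.
r = 1 + (25/100)·(20 − 1) = 1 + 4.75 = 5.75.
Rank 5 is 199 and rank 6 is 200.
Interpolate: 199 + 0.75·(200 − 199) = 199 + 0.75·1 = 199.75.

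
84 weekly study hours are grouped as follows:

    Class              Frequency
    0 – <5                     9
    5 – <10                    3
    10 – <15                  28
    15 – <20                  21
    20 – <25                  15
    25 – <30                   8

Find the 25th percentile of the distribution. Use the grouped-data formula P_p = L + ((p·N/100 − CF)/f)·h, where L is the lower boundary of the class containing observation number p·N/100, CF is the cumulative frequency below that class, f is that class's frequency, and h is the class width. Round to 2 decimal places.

N = 84; target position k = 25/100 · 84 = 21.
Cumulative frequencies: 9, 12, 40, 61, 76, 84.
Observation 21 falls in the class 10 – <15.
L = 10, CF = 12, f = 28, h = 5.
P25 = 10 + ((21 − 12)/28)·5 = 10 + 1.60714 = 11.6071.

11.61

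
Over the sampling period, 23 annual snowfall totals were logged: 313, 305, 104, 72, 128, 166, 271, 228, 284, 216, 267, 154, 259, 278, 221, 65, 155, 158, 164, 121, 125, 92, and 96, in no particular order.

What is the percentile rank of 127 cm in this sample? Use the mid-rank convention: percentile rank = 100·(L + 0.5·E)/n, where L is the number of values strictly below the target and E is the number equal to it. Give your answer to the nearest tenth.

30.4

Sorted: 65, 72, 92, 96, 104, 121, 125, 128, 154, 155, 158, 164, 166, 216, 221, 228, 259, 267, 271, 278, 284, 305, 313.
Count below 127: L = 7; count equal: E = 0; n = 23.
Percentile rank = 100·(7 + 0.5·0)/23 = 100·7/23 = 30.43.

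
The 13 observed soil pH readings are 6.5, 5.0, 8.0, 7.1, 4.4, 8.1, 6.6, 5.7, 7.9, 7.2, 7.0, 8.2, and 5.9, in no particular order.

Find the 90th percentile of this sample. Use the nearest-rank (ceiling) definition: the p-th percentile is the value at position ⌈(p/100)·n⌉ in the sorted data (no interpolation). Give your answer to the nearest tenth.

Sorted: 4.4, 5.0, 5.7, 5.9, 6.5, 6.6, 7.0, 7.1, 7.2, 7.9, 8.0, 8.1, 8.2.
n = 13.
Position = ⌈90/100 · 13⌉ = ⌈11.7⌉ = 12.
The value at rank 12 is 8.1.

8.1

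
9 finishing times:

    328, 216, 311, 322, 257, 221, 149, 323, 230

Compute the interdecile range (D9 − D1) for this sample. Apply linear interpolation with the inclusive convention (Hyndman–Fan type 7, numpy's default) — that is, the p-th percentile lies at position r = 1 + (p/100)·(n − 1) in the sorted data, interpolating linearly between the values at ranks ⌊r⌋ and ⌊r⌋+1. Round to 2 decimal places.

Sorted: 149, 216, 221, 230, 257, 311, 322, 323, 328.
n = 9.
P10: r = 1.8; ranks 1–2 are 149, 216; interpolating gives 202.6.
P90: r = 8.2; ranks 8–9 are 323, 328; interpolating gives 324.
Difference: 324 − 202.6 = 121.4.

121.40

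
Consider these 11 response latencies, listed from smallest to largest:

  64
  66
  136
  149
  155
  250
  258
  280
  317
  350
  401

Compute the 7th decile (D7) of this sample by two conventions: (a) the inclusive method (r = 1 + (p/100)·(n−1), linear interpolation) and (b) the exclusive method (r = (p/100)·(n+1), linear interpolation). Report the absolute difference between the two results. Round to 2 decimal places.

14.80

n = 11.
(a) r = 8 → value at rank 8 = 280.
(b) r = 8.4; between ranks 8 (280) and 9 (317): 294.8.
|280 − 294.8| = 14.8.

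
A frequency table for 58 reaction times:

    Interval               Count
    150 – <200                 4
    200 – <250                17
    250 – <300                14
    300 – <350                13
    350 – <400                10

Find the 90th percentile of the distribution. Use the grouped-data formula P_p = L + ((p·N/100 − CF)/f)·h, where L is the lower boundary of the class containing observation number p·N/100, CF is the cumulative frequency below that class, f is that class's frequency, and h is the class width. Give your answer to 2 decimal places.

N = 58; target position k = 90/100 · 58 = 52.2.
Cumulative frequencies: 4, 21, 35, 48, 58.
Observation 52.2 falls in the class 350 – <400.
L = 350, CF = 48, f = 10, h = 50.
P90 = 350 + ((52.2 − 48)/10)·50 = 350 + 21 = 371.

371.00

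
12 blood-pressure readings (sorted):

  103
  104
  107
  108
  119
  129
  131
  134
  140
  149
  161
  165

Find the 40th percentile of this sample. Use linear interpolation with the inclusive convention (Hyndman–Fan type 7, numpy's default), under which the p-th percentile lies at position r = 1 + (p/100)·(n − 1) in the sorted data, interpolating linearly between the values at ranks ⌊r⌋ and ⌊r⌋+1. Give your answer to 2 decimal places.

n = 12.
r = 1 + (40/100)·(12 − 1) = 1 + 4.4 = 5.4.
Rank 5 is 119 and rank 6 is 129.
Interpolate: 119 + 0.4·(129 − 119) = 119 + 0.4·10 = 123.

123.00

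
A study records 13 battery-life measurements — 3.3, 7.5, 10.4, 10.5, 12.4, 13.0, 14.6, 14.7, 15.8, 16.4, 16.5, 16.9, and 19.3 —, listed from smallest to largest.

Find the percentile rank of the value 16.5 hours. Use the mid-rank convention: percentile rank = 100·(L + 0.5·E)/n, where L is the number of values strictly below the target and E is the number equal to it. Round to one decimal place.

Count below 16.5: L = 10; count equal: E = 1; n = 13.
Percentile rank = 100·(10 + 0.5·1)/13 = 100·10.5/13 = 80.77.

80.8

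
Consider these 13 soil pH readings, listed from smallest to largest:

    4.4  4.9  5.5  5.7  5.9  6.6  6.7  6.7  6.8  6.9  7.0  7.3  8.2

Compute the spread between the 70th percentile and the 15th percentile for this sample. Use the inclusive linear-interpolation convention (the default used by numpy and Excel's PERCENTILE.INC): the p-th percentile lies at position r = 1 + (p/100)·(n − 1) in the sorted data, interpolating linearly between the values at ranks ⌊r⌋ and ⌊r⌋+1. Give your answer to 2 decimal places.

n = 13.
P15: r = 2.8; ranks 2–3 are 4.9, 5.5; interpolating gives 5.38.
P70: r = 9.4; ranks 9–10 are 6.8, 6.9; interpolating gives 6.84.
Difference: 6.84 − 5.38 = 1.46.

1.46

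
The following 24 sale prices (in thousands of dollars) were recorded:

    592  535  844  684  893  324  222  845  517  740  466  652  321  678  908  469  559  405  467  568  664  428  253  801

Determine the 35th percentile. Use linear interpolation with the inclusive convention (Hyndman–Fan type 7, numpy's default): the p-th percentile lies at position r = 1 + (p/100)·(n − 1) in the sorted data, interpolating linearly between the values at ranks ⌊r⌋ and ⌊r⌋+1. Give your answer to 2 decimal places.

Sorted: 222, 253, 321, 324, 405, 428, 466, 467, 469, 517, 535, 559, 568, 592, 652, 664, 678, 684, 740, 801, 844, 845, 893, 908.
n = 24.
r = 1 + (35/100)·(24 − 1) = 1 + 8.05 = 9.05.
Rank 9 is 469 and rank 10 is 517.
Interpolate: 469 + 0.05·(517 − 469) = 469 + 0.05·48 = 471.4.

471.40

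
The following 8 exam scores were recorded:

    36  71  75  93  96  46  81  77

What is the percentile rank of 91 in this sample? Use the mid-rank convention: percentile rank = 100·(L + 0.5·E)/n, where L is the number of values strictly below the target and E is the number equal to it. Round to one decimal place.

Sorted: 36, 46, 71, 75, 77, 81, 93, 96.
Count below 91: L = 6; count equal: E = 0; n = 8.
Percentile rank = 100·(6 + 0.5·0)/8 = 100·6/8 = 75.

75.0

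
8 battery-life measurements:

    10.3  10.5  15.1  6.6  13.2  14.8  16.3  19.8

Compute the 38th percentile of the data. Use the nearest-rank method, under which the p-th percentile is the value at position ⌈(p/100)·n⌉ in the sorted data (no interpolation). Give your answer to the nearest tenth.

Sorted: 6.6, 10.3, 10.5, 13.2, 14.8, 15.1, 16.3, 19.8.
n = 8.
Position = ⌈38/100 · 8⌉ = ⌈3.04⌉ = 4.
The value at rank 4 is 13.2.

13.2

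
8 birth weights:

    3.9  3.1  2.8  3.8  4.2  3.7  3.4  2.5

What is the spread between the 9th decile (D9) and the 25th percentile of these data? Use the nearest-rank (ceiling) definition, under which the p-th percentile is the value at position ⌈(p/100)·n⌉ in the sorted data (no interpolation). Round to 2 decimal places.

Sorted: 2.5, 2.8, 3.1, 3.4, 3.7, 3.8, 3.9, 4.2.
n = 8.
P25: rank ⌈25/100·8⌉ = 2 → 2.8.
P90: rank ⌈90/100·8⌉ = 8 → 4.2.
Difference: 4.2 − 2.8 = 1.4.

1.40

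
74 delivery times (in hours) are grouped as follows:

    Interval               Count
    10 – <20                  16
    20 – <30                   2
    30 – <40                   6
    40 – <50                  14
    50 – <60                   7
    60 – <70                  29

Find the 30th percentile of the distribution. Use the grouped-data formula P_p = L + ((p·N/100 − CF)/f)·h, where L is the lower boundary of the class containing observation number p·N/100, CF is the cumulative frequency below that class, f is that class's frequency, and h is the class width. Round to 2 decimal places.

37.00

N = 74; target position k = 30/100 · 74 = 22.2.
Cumulative frequencies: 16, 18, 24, 38, 45, 74.
Observation 22.2 falls in the class 30 – <40.
L = 30, CF = 18, f = 6, h = 10.
P30 = 30 + ((22.2 − 18)/6)·10 = 30 + 7 = 37.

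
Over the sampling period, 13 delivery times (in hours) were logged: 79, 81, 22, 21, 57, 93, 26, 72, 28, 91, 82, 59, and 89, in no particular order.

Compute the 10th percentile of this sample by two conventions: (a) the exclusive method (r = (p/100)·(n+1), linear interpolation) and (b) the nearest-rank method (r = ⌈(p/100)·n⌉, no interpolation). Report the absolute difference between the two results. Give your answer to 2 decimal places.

0.60

Sorted: 21, 22, 26, 28, 57, 59, 72, 79, 81, 82, 89, 91, 93.
n = 13.
(a) r = 1.4; between ranks 1 (21) and 2 (22): 21.4.
(b) the nearest-rank method: rank 2 → 22.
|21.4 − 22| = 0.6.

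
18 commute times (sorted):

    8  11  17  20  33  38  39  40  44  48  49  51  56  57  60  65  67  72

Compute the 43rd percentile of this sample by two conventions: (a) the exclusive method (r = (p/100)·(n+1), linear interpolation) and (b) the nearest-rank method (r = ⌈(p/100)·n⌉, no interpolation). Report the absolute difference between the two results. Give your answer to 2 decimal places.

0.68

n = 18.
(a) r = 8.17; between ranks 8 (40) and 9 (44): 40.68.
(b) the nearest-rank method: rank 8 → 40.
|40.68 − 40| = 0.68.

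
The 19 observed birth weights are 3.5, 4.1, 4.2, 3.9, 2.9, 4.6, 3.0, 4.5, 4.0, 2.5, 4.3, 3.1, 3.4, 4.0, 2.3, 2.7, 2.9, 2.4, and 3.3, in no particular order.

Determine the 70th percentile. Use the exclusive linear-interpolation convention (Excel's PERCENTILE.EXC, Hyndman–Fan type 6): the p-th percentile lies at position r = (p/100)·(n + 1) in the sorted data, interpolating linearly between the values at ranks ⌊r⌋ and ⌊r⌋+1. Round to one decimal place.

Sorted: 2.3, 2.4, 2.5, 2.7, 2.9, 2.9, 3.0, 3.1, 3.3, 3.4, 3.5, 3.9, 4.0, 4.0, 4.1, 4.2, 4.3, 4.5, 4.6.
n = 19.
r = (70/100)·(19 + 1) = 14.
r is an integer, so P70 is the value at rank 14: 4.0.

4.0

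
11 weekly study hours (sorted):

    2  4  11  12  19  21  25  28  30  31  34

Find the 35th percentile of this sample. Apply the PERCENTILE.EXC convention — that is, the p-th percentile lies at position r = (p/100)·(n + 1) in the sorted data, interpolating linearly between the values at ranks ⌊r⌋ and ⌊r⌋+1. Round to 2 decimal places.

n = 11.
r = (35/100)·(11 + 1) = 4.2.
Rank 4 is 12 and rank 5 is 19.
Interpolate: 12 + 0.2·(19 − 12) = 12 + 0.2·7 = 13.4.

13.40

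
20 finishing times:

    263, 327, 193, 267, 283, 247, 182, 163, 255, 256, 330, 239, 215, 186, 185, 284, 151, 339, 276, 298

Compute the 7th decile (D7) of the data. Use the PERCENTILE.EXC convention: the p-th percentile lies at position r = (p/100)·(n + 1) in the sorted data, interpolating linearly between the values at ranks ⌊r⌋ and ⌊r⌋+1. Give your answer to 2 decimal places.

Sorted: 151, 163, 182, 185, 186, 193, 215, 239, 247, 255, 256, 263, 267, 276, 283, 284, 298, 327, 330, 339.
n = 20.
r = (70/100)·(20 + 1) = 14.7.
Rank 14 is 276 and rank 15 is 283.
Interpolate: 276 + 0.7·(283 − 276) = 276 + 0.7·7 = 280.9.

280.90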